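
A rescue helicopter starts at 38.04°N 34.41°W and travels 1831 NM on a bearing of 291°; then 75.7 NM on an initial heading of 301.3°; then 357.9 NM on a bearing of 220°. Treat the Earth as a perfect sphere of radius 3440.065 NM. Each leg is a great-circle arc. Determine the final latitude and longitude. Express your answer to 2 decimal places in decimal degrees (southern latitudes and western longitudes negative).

Apply the spherical direct solution leg by leg, carrying full precision between legs.
Leg 1: from (38.04°, -34.41°), δ = 1831/3440.065 = 0.532257 rad, θ = 291° → φ = 42.39°, λ = -74.31°.
Leg 2: from (42.39°, -74.31°), δ = 75.7/3440.065 = 0.022005 rad, θ = 301.3° → φ = 43.04°, λ = -75.79°.
Leg 3: from (43.04°, -75.79°), δ = 357.9/3440.065 = 0.104039 rad, θ = 220° → φ = 38.36°, λ = -80.67°.

latitude 38.36°, longitude -80.67°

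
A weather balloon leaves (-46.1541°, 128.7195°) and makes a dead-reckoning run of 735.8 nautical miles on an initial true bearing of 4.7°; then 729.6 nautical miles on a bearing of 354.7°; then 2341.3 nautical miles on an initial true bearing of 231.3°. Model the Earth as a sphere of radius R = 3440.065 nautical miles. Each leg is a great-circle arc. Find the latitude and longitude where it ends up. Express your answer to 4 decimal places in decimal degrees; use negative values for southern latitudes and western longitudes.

latitude -40.8593°, longitude 88.2302°

Apply the spherical direct solution leg by leg, carrying full precision between legs.
Leg 1: from (-46.1541°, 128.7195°), δ = 735.8/3440.065 = 0.213891 rad, θ = 4.7° → φ = -33.9332°, λ = 129.9207°.
Leg 2: from (-33.9332°, 129.9207°), δ = 729.6/3440.065 = 0.212089 rad, θ = 354.7° → φ = -21.8274°, λ = 128.7205°.
Leg 3: from (-21.8274°, 128.7205°), δ = 2341.3/3440.065 = 0.680598 rad, θ = 231.3° → φ = -40.8593°, λ = 88.2302°.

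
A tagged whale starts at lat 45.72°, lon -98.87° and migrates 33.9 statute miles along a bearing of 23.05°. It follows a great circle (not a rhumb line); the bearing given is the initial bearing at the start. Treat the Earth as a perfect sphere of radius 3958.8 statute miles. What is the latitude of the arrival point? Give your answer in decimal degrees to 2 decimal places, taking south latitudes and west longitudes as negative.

The arc subtends δ = 33.9/3958.8 = 0.008563 rad at the centre.
With φ₁ = 45.72° = 0.797965 rad and θ = 23.05° = 0.402298 rad:
sin φ₂ = sin φ₁ cos δ + cos φ₁ sin δ cos θ = (0.715936)(0.999963) + (0.698165)(0.008563)(0.920164) = 0.721411
φ₂ = asin(0.721411) = 0.805838 rad = 46.17°.
Δλ = atan2( sin θ sin δ cos φ₁ , cos δ − sin φ₁ sin φ₂ ) = atan2(0.002341, 0.483479) = 0.004841 rad = 0.28°.
λ₂ = λ₁ + Δλ = -98.59°.

latitude 46.17°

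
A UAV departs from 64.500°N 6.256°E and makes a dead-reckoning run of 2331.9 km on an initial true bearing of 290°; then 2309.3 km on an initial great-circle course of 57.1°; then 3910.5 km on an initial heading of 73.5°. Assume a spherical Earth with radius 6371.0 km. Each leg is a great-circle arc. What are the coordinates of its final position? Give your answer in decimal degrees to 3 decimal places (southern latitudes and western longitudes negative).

Apply the spherical direct solution leg by leg, carrying full precision between legs.
Leg 1: from (64.500°, 6.256°), δ = 2331.9/6371 = 0.366018 rad, θ = 290° → φ = 63.572°, λ = -42.826°.
Leg 2: from (63.572°, -42.826°), δ = 2309.3/6371 = 0.362471 rad, θ = 57.1° → φ = 67.373°, λ = 7.874°.
Leg 3: from (67.373°, 7.874°), δ = 3910.5/6371 = 0.613797 rad, θ = 73.5° → φ = 54.834°, λ = 81.382°.

latitude 54.834°, longitude 81.382°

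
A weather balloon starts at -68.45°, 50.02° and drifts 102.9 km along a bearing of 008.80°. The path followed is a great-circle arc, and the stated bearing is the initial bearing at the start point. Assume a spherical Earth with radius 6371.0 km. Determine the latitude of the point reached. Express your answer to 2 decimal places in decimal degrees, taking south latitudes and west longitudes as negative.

Angular distance δ = d/R = 102.9 / 6371 = 0.016151 rad.
Converting: φ₁ = -1.194678 rad, θ = 0.153589 rad.
Applying the spherical law of cosines for sides, sin φ₂ = sin φ₁ cos δ + cos φ₁ sin δ cos θ = -0.924114, so φ₂ = -67.54°.
Δλ = atan2( sin θ sin δ cos φ₁ , cos δ − sin φ₁ sin φ₂ ) = atan2(0.000908, 0.140354) = 0.006466 rad = 0.37°.
Hence λ₂ = 50.02° + 0.37° = 50.39°.

latitude -67.54°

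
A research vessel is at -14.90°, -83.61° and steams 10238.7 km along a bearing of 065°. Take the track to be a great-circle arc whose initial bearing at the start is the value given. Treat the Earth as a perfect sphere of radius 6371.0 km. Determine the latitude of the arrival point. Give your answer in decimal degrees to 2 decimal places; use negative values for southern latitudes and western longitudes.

δ = 10238.7/6371 = 1.607079 rad (92.0788°).
Converting: φ₁ = -0.260054 rad, θ = 1.134464 rad.
Applying the spherical law of cosines for sides, sin φ₂ = sin φ₁ cos δ + cos φ₁ sin δ cos θ = 0.417467, so φ₂ = 24.67°.
For the longitude increment, Δλ = atan2( sin θ sin δ cos φ₁, cos δ − sin φ₁ sin φ₂ ) = atan2(0.875258, 0.071070) = 85.36°.
λ₂ = -83.61° + 85.36° = 1.75°.

latitude 24.67°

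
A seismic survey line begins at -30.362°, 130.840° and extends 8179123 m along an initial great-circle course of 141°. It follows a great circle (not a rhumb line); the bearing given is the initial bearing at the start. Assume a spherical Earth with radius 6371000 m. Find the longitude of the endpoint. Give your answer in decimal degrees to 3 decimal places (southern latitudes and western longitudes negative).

longitude -126.778°

The arc subtends δ = 8179123/6371000 = 1.283805 rad at the centre.
Converting: φ₁ = -0.529917 rad, θ = 2.460914 rad.
Destination latitude: φ₂ = arcsin( sin φ₁ cos δ + cos φ₁ sin δ cos θ ) = arcsin(-0.786214) = -51.833°.
Then Δλ = atan2(0.520799, -0.114333) = 1.786902 rad, from sin θ sin δ cos φ₁ over cos δ − sin φ₁ sin φ₂.
λ₂ = 130.840° + 102.382° = 233.222°, normalized to (−180°, 180°] → -126.778°.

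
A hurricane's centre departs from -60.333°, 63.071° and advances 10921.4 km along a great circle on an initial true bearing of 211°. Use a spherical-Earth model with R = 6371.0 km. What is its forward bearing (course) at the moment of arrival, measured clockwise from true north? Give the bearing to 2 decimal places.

final bearing 344.52°

δ = 10921.4/6371 = 1.714236 rad (98.2185°).
With φ₁ = -60.333° = -1.053009 rad and θ = 211° = 3.682645 rad:
Applying the spherical law of cosines for sides, sin φ₂ = sin φ₁ cos δ + cos φ₁ sin δ cos θ = -0.295694, so φ₂ = -17.199°.
Then Δλ = atan2(-0.252304, -0.399883) = -2.578729 rad, from sin θ sin δ cos φ₁ over cos δ − sin φ₁ sin φ₂.
λ₂ = 63.071° + -147.750° = -84.679°.
The forward bearing on arrival equals the back-azimuth from the destination plus 180°.
Back-azimuth from P₂ (-17.20°, -84.68°) to P₁ (-60.33°, 63.07°), with Δλ' = λ₁ − λ₂ = 147.75°: atan2( sin Δλ' cos φ₁ , cos φ₂ sin φ₁ − sin φ₂ cos φ₁ cos Δλ' ) = 164.52°.
Final bearing = (164.52° + 180°) mod 360° = 344.52°.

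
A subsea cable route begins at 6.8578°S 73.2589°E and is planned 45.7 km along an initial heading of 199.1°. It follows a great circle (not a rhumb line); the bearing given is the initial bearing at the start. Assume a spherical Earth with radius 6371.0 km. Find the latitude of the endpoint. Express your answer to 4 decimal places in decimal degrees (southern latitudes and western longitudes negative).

Central angle δ = d/R = 0.007173 rad.
Start latitude φ₁ = -0.119691 rad; initial bearing θ = 3.474951 rad.
Destination latitude: φ₂ = arcsin( sin φ₁ cos δ + cos φ₁ sin δ cos θ ) = arcsin(-0.126132) = -7.2461°.
For the longitude increment, Δλ = atan2( sin θ sin δ cos φ₁, cos δ − sin φ₁ sin φ₂ ) = atan2(-0.002330, 0.984913) = -0.1356°.
λ₂ = λ₁ + Δλ = 73.1233°.

latitude -7.2461°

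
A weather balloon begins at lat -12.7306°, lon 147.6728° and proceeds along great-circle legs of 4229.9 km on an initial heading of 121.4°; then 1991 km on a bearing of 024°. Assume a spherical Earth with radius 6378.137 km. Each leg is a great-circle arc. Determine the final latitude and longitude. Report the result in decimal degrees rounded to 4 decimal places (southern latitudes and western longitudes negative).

Apply the spherical direct solution leg by leg, carrying full precision between legs.
Leg 1: from (-12.7306°, 147.6728°), δ = 4229.9/6378.137 = 0.663187 rad, θ = 121.4° → φ = -29.1122°, λ = -175.3530°.
Leg 2: from (-29.1122°, -175.3530°), δ = 1991/6378.137 = 0.312160 rad, θ = 24° → φ = -12.5851°, λ = -167.9995°.

latitude -12.5851°, longitude -167.9995°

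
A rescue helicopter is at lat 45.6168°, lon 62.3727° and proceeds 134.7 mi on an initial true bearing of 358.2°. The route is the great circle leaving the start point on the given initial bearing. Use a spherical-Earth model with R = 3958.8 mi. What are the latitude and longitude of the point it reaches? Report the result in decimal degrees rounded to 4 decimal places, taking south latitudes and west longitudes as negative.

latitude 47.5653°, longitude 62.2820°

The arc subtends δ = 134.7/3958.8 = 0.034025 rad at the centre.
Start latitude φ₁ = 0.796163 rad; initial bearing θ = 6.251769 rad.
Applying the spherical law of cosines for sides, sin φ₂ = sin φ₁ cos δ + cos φ₁ sin δ cos θ = 0.738047, so φ₂ = 47.5653°.
For the longitude increment, Δλ = atan2( sin θ sin δ cos φ₁, cos δ − sin φ₁ sin φ₂ ) = atan2(-0.000747, 0.471955) = -0.0907°.
Hence λ₂ = 62.3727° + -0.0907° = 62.2820°.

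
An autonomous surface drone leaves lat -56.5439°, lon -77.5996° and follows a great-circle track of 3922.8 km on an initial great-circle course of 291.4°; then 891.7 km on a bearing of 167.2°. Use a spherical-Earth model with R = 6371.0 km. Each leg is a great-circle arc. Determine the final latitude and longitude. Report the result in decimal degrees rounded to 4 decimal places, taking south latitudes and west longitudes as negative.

Apply the spherical direct solution leg by leg, carrying full precision between legs.
Leg 1: from (-56.5439°, -77.5996°), δ = 3922.8/6371 = 0.615728 rad, θ = 291.4° → φ = -34.3962°, λ = -118.2679°.
Leg 2: from (-34.3962°, -118.2679°), δ = 891.7/6371 = 0.139962 rad, θ = 167.2° → φ = -42.1939°, λ = -115.8770°.

latitude -42.1939°, longitude -115.8770°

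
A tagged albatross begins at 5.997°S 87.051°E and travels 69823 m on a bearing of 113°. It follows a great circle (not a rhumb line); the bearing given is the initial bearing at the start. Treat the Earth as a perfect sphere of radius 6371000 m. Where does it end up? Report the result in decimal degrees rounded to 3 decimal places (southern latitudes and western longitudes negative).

δ = 69823/6371000 = 0.010960 rad (0.6279°).
Start latitude φ₁ = -0.104667 rad; initial bearing θ = 1.972222 rad.
sin φ₂ = sin φ₁ cos δ + cos φ₁ sin δ cos θ = (-0.104476)(0.999940) + (0.994527)(0.010959)(-0.390731) = -0.108729
φ₂ = asin(-0.108729) = -0.108944 rad = -6.242°.
Δλ = atan2( sin θ sin δ cos φ₁ , cos δ − sin φ₁ sin φ₂ ) = atan2(0.010033, 0.988580) = 0.010148 rad = 0.581°.
λ₂ = 87.051° + 0.581° = 87.632°.

latitude -6.242°, longitude 87.632°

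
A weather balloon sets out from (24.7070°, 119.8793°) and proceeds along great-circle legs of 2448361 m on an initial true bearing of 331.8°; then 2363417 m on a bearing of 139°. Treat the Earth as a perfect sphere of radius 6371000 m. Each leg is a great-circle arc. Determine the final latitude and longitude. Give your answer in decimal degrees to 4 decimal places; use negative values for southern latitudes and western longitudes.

latitude 26.2467°, longitude 121.1329°

Apply the spherical direct solution leg by leg, carrying full precision between legs.
Leg 1: from (24.7070°, 119.8793°), δ = 2448361/6371000 = 0.384298 rad, θ = 331.8° → φ = 43.4446°, λ = 105.7558°.
Leg 2: from (43.4446°, 105.7558°), δ = 2363417/6371000 = 0.370965 rad, θ = 139° → φ = 26.2467°, λ = 121.1329°.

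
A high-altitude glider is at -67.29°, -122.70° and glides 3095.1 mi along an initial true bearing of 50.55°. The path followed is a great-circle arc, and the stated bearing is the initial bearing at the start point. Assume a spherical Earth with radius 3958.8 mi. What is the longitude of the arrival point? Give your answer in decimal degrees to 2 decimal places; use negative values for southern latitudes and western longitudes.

Angular distance δ = d/R = 3095.1 / 3958.8 = 0.781828 rad.
Start latitude φ₁ = -1.174432 rad; initial bearing θ = 0.882264 rad.
Applying the spherical law of cosines for sides, sin φ₂ = sin φ₁ cos δ + cos φ₁ sin δ cos θ = -0.481771, so φ₂ = -28.80°.
For the longitude increment, Δλ = atan2( sin θ sin δ cos φ₁, cos δ − sin φ₁ sin φ₂ ) = atan2(0.210044, 0.265207) = 38.38°.
λ₂ = -122.70° + 38.38° = -84.32°.

longitude -84.32°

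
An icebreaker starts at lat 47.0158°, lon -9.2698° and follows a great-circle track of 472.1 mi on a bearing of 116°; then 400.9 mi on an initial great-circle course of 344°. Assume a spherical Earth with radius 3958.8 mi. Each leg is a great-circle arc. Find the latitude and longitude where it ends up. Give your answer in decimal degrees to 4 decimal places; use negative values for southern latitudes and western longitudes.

Apply the spherical direct solution leg by leg, carrying full precision between legs.
Leg 1: from (47.0158°, -9.2698°), δ = 472.1/3958.8 = 0.119253 rad, θ = 116° → φ = 43.6925°, λ = -0.7653°.
Leg 2: from (43.6925°, -0.7653°), δ = 400.9/3958.8 = 0.101268 rad, θ = 344° → φ = 49.2456°, λ = -3.2118°.

latitude 49.2456°, longitude -3.2118°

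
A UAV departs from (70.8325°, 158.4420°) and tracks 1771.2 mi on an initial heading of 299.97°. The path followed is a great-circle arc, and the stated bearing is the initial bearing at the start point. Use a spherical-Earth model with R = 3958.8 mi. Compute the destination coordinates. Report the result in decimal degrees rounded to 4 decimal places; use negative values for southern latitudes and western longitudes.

The arc subtends δ = 1771.2/3958.8 = 0.447408 rad at the centre.
Start latitude φ₁ = 1.236260 rad; initial bearing θ = 5.235464 rad.
Applying the spherical law of cosines for sides, sin φ₂ = sin φ₁ cos δ + cos φ₁ sin δ cos θ = 0.922549, so φ₂ = 67.3017°.
For the longitude increment, Δλ = atan2( sin θ sin δ cos φ₁, cos δ − sin φ₁ sin φ₂ ) = atan2(-0.123053, 0.030166) = -76.2259°.
Hence λ₂ = 158.4420° + -76.2259° = 82.2161°.

latitude 67.3017°, longitude 82.2161°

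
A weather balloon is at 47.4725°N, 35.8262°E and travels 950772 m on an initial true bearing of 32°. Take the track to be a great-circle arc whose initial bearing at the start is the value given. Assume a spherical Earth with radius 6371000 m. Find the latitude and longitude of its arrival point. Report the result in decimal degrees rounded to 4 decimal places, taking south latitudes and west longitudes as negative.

latitude 54.4877°, longitude 43.6217°

Central angle δ = d/R = 0.149234 rad.
Start latitude φ₁ = 0.828551 rad; initial bearing θ = 0.558505 rad.
Destination latitude: φ₂ = arcsin( sin φ₁ cos δ + cos φ₁ sin δ cos θ ) = arcsin(0.813991) = 54.4877°.
Δλ = atan2( sin θ sin δ cos φ₁ , cos δ − sin φ₁ sin φ₂ ) = atan2(0.053257, 0.389012) = 0.136057 rad = 7.7955°.
λ₂ = λ₁ + Δλ = 43.6217°.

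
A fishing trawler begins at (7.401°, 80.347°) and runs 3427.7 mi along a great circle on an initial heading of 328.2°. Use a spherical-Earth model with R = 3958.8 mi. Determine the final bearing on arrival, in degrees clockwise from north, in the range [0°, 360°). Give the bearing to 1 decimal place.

final bearing 310.6°

Central angle δ = d/R = 0.865843 rad.
With φ₁ = 7.401° = 0.129172 rad and θ = 328.2° = 5.728171 rad:
Applying the spherical law of cosines for sides, sin φ₂ = sin φ₁ cos δ + cos φ₁ sin δ cos θ = 0.725392, so φ₂ = 46.501°.
Δλ = atan2( sin θ sin δ cos φ₁ , cos δ − sin φ₁ sin φ₂ ) = atan2(-0.398008, 0.554558) = -0.622508 rad = -35.667°.
Hence λ₂ = 80.347° + -35.667° = 44.680°.
The forward bearing on arrival equals the back-azimuth from the destination plus 180°.
Back-azimuth from P₂ (46.5°, 44.7°) to P₁ (7.4°, 80.3°), with Δλ' = λ₁ − λ₂ = 35.7°: atan2( sin Δλ' cos φ₁ , cos φ₂ sin φ₁ − sin φ₂ cos φ₁ cos Δλ' ) = 130.6°.
Final bearing = (130.6° + 180°) mod 360° = 310.6°.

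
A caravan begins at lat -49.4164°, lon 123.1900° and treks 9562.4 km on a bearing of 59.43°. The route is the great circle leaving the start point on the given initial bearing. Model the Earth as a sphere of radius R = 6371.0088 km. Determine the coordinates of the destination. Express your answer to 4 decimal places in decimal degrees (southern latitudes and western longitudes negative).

latitude 16.0835°, longitude -173.4431°

Central angle δ = d/R = 1.500924 rad.
Start latitude φ₁ = -0.862479 rad; initial bearing θ = 1.037249 rad.
sin φ₂ = sin φ₁ cos δ + cos φ₁ sin δ cos θ = (-0.759458)(0.069815) + (0.650557)(0.997560)(0.508591) = 0.277038
φ₂ = asin(0.277038) = 0.280710 rad = 16.0835°.
Then Δλ = atan2(0.558768, 0.280214) = 1.105961 rad, from sin θ sin δ cos φ₁ over cos δ − sin φ₁ sin φ₂.
λ₂ = 123.1900° + 63.3669° = 186.5569°, normalized to (−180°, 180°] → -173.4431°.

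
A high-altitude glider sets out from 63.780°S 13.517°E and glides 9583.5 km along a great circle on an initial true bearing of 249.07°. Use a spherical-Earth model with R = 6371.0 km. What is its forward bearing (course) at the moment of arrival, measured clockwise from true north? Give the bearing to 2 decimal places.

The arc subtends δ = 9583.5/6371 = 1.504238 rad at the centre.
With φ₁ = -63.780° = -1.113171 rad and θ = 249.07° = 4.347092 rad:
Applying the spherical law of cosines for sides, sin φ₂ = sin φ₁ cos δ + cos φ₁ sin δ cos θ = -0.217146, so φ₂ = -12.541°.
For the longitude increment, Δλ = atan2( sin θ sin δ cos φ₁, cos δ − sin φ₁ sin φ₂ ) = atan2(-0.411753, -0.128293) = -107.306°.
λ₂ = 13.517° + -107.306° = -93.789°.
The forward bearing on arrival equals the back-azimuth from the destination plus 180°.
Back-azimuth from P₂ (-12.54°, -93.79°) to P₁ (-63.78°, 13.52°), with Δλ' = λ₁ − λ₂ = 107.31°: atan2( sin Δλ' cos φ₁ , cos φ₂ sin φ₁ − sin φ₂ cos φ₁ cos Δλ' ) = 154.99°.
Final bearing = (154.99° + 180°) mod 360° = 334.99°.

final bearing 334.99°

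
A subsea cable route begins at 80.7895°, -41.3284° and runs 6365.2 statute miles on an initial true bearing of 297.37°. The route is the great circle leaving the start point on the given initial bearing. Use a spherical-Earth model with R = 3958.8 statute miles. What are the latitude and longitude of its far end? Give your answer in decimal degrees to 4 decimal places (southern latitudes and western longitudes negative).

latitude 2.1180°, longitude -158.6988°

Angular distance δ = d/R = 6365.2 / 3958.8 = 1.607861 rad.
Converting: φ₁ = 1.410043 rad, θ = 5.190086 rad.
Applying the spherical law of cosines for sides, sin φ₂ = sin φ₁ cos δ + cos φ₁ sin δ cos θ = 0.036957, so φ₂ = 2.1180°.
For the longitude increment, Δλ = atan2( sin θ sin δ cos φ₁, cos δ − sin φ₁ sin φ₂ ) = atan2(-0.142047, -0.073537) = -117.3704°.
Hence λ₂ = -41.3284° + -117.3704° = -158.6988°.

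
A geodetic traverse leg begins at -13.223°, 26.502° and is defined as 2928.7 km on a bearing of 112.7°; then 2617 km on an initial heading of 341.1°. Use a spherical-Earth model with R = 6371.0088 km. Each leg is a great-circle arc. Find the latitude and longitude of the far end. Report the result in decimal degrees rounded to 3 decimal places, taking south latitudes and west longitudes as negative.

latitude 0.571°, longitude 45.230°

Apply the spherical direct solution leg by leg, carrying full precision between legs.
Leg 1: from (-13.223°, 26.502°), δ = 2928.7/6371.0088 = 0.459692 rad, θ = 112.7° → φ = -21.819°, λ = 52.663°.
Leg 2: from (-21.819°, 52.663°), δ = 2617/6371.0088 = 0.410767 rad, θ = 341.1° → φ = 0.571°, λ = 45.230°.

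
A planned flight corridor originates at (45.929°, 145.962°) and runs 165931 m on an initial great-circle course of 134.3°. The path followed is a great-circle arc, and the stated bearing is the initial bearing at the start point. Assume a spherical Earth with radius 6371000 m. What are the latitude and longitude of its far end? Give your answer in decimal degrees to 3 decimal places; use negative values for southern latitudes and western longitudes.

latitude 44.877°, longitude 147.469°

Angular distance δ = d/R = 165931 / 6371000 = 0.026045 rad.
With φ₁ = 45.929° = 0.801612 rad and θ = 134.3° = 2.343977 rad:
sin φ₂ = sin φ₁ cos δ + cos φ₁ sin δ cos θ = (0.718478)(0.999661) + (0.695549)(0.026042)(-0.698415) = 0.705584
φ₂ = asin(0.705584) = 0.783247 rad = 44.877°.
Then Δλ = atan2(0.012964, 0.492714) = 0.026305 rad, from sin θ sin δ cos φ₁ over cos δ − sin φ₁ sin φ₂.
λ₂ = 145.962° + 1.507° = 147.469°.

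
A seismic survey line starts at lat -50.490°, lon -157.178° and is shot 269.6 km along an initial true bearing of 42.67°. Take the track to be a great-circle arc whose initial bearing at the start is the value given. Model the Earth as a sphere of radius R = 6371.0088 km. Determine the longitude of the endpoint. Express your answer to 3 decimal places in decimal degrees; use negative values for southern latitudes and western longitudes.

longitude -154.689°

The arc subtends δ = 269.6/6371.0088 = 0.042317 rad at the centre.
Start latitude φ₁ = -0.881217 rad; initial bearing θ = 0.744732 rad.
sin φ₂ = sin φ₁ cos δ + cos φ₁ sin δ cos θ = (-0.771514)(0.999105) + (0.636213)(0.042304)(0.735270) = -0.751034
φ₂ = asin(-0.751034) = -0.849626 rad = -48.680°.
Then Δλ = atan2(0.018242, 0.419672) = 0.043440 rad, from sin θ sin δ cos φ₁ over cos δ − sin φ₁ sin φ₂.
λ₂ = λ₁ + Δλ = -154.689°.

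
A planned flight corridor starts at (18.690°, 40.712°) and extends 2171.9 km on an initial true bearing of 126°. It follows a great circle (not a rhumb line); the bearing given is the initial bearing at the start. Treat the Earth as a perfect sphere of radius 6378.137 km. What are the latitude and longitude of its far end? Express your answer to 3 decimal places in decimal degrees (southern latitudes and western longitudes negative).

Central angle δ = d/R = 0.340523 rad.
With φ₁ = 18.690° = 0.326202 rad and θ = 126° = 2.199115 rad:
Destination latitude: φ₂ = arcsin( sin φ₁ cos δ + cos φ₁ sin δ cos θ ) = arcsin(0.116091) = 6.667°.
Δλ = atan2( sin θ sin δ cos φ₁ , cos δ − sin φ₁ sin φ₂ ) = atan2(0.255947, 0.905379) = 0.275507 rad = 15.785°.
λ₂ = 40.712° + 15.785° = 56.497°.

latitude 6.667°, longitude 56.497°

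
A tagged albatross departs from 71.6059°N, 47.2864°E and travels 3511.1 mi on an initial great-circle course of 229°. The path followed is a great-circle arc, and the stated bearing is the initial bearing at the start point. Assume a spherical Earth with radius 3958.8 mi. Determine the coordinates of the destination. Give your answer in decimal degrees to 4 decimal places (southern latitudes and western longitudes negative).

δ = 3511.1/3958.8 = 0.886910 rad (50.8162°).
With φ₁ = 71.6059° = 1.249759 rad and θ = 229° = 3.996804 rad:
Applying the spherical law of cosines for sides, sin φ₂ = sin φ₁ cos δ + cos φ₁ sin δ cos θ = 0.439064, so φ₂ = 26.0442°.
Then Δλ = atan2(-0.184595, 0.215179) = -0.709045 rad, from sin θ sin δ cos φ₁ over cos δ − sin φ₁ sin φ₂.
λ₂ = λ₁ + Δλ = 6.6611°.

latitude 26.0442°, longitude 6.6611°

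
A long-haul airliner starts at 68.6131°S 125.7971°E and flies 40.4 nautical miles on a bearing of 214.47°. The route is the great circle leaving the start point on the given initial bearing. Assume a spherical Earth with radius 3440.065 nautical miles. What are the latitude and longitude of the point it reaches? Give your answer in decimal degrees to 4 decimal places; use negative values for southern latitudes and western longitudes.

The arc subtends δ = 40.4/3440.065 = 0.011744 rad at the centre.
With φ₁ = -68.6131° = -1.197525 rad and θ = 214.47° = 3.743208 rad:
Destination latitude: φ₂ = arcsin( sin φ₁ cos δ + cos φ₁ sin δ cos θ ) = arcsin(-0.934606) = -69.1645°.
Δλ = atan2( sin θ sin δ cos φ₁ , cos δ − sin φ₁ sin φ₂ ) = atan2(-0.002424, 0.129683) = -0.018688 rad = -1.0707°.
λ₂ = λ₁ + Δλ = 124.7264°.

latitude -69.1645°, longitude 124.7264°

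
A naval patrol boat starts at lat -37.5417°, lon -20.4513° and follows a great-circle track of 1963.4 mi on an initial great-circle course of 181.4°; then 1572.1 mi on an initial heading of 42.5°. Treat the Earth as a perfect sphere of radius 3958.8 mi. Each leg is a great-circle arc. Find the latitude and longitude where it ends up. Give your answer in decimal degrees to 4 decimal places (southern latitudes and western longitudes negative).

Apply the spherical direct solution leg by leg, carrying full precision between legs.
Leg 1: from (-37.5417°, -20.4513°), δ = 1963.4/3958.8 = 0.495958 rad, θ = 181.4° → φ = -65.9422°, λ = -22.0856°.
Leg 2: from (-65.9422°, -22.0856°), δ = 1572.1/3958.8 = 0.397115 rad, θ = 42.5° → φ = -46.5381°, λ = 0.2390°.

latitude -46.5381°, longitude 0.2390°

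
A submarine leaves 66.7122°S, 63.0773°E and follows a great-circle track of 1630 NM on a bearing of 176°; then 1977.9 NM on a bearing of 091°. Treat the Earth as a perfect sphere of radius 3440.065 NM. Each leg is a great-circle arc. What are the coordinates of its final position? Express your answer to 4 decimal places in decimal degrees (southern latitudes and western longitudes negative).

Apply the spherical direct solution leg by leg, carrying full precision between legs.
Leg 1: from (-66.7122°, 63.0773°), δ = 1630/3440.065 = 0.473828 rad, θ = 176° → φ = -85.7820°, λ = -142.5651°.
Leg 2: from (-85.7820°, -142.5651°), δ = 1977.9/3440.065 = 0.574960 rad, θ = 91° → φ = -56.8916°, λ = -58.0553°.

latitude -56.8916°, longitude -58.0553°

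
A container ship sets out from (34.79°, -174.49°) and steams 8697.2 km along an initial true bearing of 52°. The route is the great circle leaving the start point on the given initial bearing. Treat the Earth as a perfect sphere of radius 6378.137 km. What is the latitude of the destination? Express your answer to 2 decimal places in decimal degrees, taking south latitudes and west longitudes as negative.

latitude 37.75°

Angular distance δ = d/R = 8697.2 / 6378.137 = 1.363596 rad.
Start latitude φ₁ = 0.607200 rad; initial bearing θ = 0.907571 rad.
Destination latitude: φ₂ = arcsin( sin φ₁ cos δ + cos φ₁ sin δ cos θ ) = arcsin(0.612175) = 37.75°.
Then Δλ = atan2(0.633311, -0.143568) = 1.793722 rad, from sin θ sin δ cos φ₁ over cos δ − sin φ₁ sin φ₂.
λ₂ = -174.49° + 102.77° = -71.72°.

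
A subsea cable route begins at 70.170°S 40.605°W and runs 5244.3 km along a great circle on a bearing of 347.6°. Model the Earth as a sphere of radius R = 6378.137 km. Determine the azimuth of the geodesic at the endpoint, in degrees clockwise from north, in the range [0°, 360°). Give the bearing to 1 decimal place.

Angular distance δ = d/R = 5244.3 / 6378.137 = 0.822231 rad.
Start latitude φ₁ = -1.224698 rad; initial bearing θ = 6.066764 rad.
sin φ₂ = sin φ₁ cos δ + cos φ₁ sin δ cos θ = (-0.940703)(0.680589) + (0.339231)(0.732666)(0.976672) = -0.397487
φ₂ = asin(-0.397487) = -0.408777 rad = -23.421°.
For the longitude increment, Δλ = atan2( sin θ sin δ cos φ₁, cos δ − sin φ₁ sin φ₂ ) = atan2(-0.053371, 0.306671) = -9.872°.
Hence λ₂ = -40.605° + -9.872° = -50.477°.
The forward bearing on arrival equals the back-azimuth from the destination plus 180°.
Back-azimuth from P₂ (-23.4°, -50.5°) to P₁ (-70.2°, -40.6°), with Δλ' = λ₁ − λ₂ = 9.9°: atan2( sin Δλ' cos φ₁ , cos φ₂ sin φ₁ − sin φ₂ cos φ₁ cos Δλ' ) = 175.4°.
Final bearing = (175.4° + 180°) mod 360° = 355.4°.

final bearing 355.4°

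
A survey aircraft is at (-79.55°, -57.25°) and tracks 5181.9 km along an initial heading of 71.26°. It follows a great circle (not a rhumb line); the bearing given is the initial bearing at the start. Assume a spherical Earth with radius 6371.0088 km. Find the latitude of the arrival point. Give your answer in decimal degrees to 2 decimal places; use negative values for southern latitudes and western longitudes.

The arc subtends δ = 5181.9/6371.0088 = 0.813356 rad at the centre.
Converting: φ₁ = -1.388409 rad, θ = 1.243722 rad.
Destination latitude: φ₂ = arcsin( sin φ₁ cos δ + cos φ₁ sin δ cos θ ) = arcsin(-0.633328) = -39.30°.
Then Δλ = atan2(0.124802, 0.064241) = 1.095424 rad, from sin θ sin δ cos φ₁ over cos δ − sin φ₁ sin φ₂.
λ₂ = -57.25° + 62.76° = 5.51°.

latitude -39.30°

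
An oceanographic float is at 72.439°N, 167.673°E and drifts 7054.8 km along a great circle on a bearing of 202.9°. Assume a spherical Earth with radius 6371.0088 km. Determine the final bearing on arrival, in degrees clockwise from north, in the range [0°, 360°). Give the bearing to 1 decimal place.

final bearing 186.9°

δ = 7054.8/6371.0088 = 1.107329 rad (63.4453°).
With φ₁ = 72.439° = 1.264299 rad and θ = 202.9° = 3.541273 rad:
sin φ₂ = sin φ₁ cos δ + cos φ₁ sin δ cos θ = (0.953396)(0.447053) + (0.301721)(0.894508)(-0.921185) = 0.177598
φ₂ = asin(0.177598) = 0.178545 rad = 10.230°.
Then Δλ = atan2(-0.105021, 0.277731) = -0.361521 rad, from sin θ sin δ cos φ₁ over cos δ − sin φ₁ sin φ₂.
λ₂ = 167.673° + -20.714° = 146.959°.
The forward bearing on arrival equals the back-azimuth from the destination plus 180°.
Back-azimuth from P₂ (10.2°, 147.0°) to P₁ (72.4°, 167.7°), with Δλ' = λ₁ − λ₂ = 20.7°: atan2( sin Δλ' cos φ₁ , cos φ₂ sin φ₁ − sin φ₂ cos φ₁ cos Δλ' ) = 6.9°.
Final bearing = (6.9° + 180°) mod 360° = 186.9°.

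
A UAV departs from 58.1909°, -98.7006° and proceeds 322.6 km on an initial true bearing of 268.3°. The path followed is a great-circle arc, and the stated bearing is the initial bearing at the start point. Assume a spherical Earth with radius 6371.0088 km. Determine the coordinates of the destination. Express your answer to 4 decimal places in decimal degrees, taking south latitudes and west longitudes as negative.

latitude 57.9871°, longitude -104.1770°

δ = 322.6/6371.0088 = 0.050636 rad (2.9012°).
With φ₁ = 58.1909° = 1.015623 rad and θ = 268.3° = 4.682718 rad:
sin φ₂ = sin φ₁ cos δ + cos φ₁ sin δ cos θ = (0.849809)(0.998718) + (0.527091)(0.050614)(-0.029666) = 0.847928
φ₂ = asin(0.847928) = 1.012065 rad = 57.9871°.
Then Δλ = atan2(-0.026666, 0.278141) = -0.095582 rad, from sin θ sin δ cos φ₁ over cos δ − sin φ₁ sin φ₂.
λ₂ = λ₁ + Δλ = -104.1770°.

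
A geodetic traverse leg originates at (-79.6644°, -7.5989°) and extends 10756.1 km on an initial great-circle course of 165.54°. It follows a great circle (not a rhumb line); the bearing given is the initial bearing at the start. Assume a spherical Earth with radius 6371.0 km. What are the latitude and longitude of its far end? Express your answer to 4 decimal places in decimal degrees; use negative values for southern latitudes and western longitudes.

latitude -3.2797°, longitude 158.0189°

Angular distance δ = d/R = 10756.1 / 6371 = 1.688291 rad.
Converting: φ₁ = -1.390406 rad, θ = 2.889218 rad.
Applying the spherical law of cosines for sides, sin φ₂ = sin φ₁ cos δ + cos φ₁ sin δ cos θ = -0.057210, so φ₂ = -3.2797°.
Δλ = atan2( sin θ sin δ cos φ₁ , cos δ − sin φ₁ sin φ₂ ) = atan2(0.044491, -0.173506) = 2.890576 rad = 165.6178°.
Hence λ₂ = -7.5989° + 165.6178° = 158.0189°.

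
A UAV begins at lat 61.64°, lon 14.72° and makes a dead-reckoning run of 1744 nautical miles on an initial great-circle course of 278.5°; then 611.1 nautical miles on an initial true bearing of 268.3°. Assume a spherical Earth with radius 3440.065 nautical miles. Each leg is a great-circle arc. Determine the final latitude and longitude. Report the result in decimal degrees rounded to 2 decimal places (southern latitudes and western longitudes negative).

Apply the spherical direct solution leg by leg, carrying full precision between legs.
Leg 1: from (61.64°, 14.72°), δ = 1744/3440.065 = 0.506967 rad, θ = 278.5° → φ = 53.45°, λ = -39.03°.
Leg 2: from (53.45°, -39.03°), δ = 611.1/3440.065 = 0.177642 rad, θ = 268.3° → φ = 51.96°, λ = -55.69°.

latitude 51.96°, longitude -55.69°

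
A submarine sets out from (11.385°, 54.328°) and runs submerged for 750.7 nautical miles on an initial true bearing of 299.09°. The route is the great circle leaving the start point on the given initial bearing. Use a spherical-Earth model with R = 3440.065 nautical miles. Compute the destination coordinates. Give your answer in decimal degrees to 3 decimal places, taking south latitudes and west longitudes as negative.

Central angle δ = d/R = 0.218223 rad.
Start latitude φ₁ = 0.198706 rad; initial bearing θ = 5.220105 rad.
sin φ₂ = sin φ₁ cos δ + cos φ₁ sin δ cos θ = (0.197401)(0.976284) + (0.980323)(0.216495)(0.486183) = 0.295904
φ₂ = asin(0.295904) = 0.300402 rad = 17.212°.
Then Δλ = atan2(-0.185463, 0.917872) = -0.199373 rad, from sin θ sin δ cos φ₁ over cos δ − sin φ₁ sin φ₂.
λ₂ = 54.328° + -11.423° = 42.905°.

latitude 17.212°, longitude 42.905°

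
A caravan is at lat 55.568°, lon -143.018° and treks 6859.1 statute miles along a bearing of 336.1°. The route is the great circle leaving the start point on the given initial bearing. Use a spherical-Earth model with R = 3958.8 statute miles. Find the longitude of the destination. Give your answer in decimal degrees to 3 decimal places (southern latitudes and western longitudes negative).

longitude 62.561°

The arc subtends δ = 6859.1/3958.8 = 1.732621 rad at the centre.
Start latitude φ₁ = 0.969845 rad; initial bearing θ = 5.866052 rad.
Applying the spherical law of cosines for sides, sin φ₂ = sin φ₁ cos δ + cos φ₁ sin δ cos θ = 0.377300, so φ₂ = 22.167°.
Δλ = atan2( sin θ sin δ cos φ₁ , cos δ − sin φ₁ sin φ₂ ) = atan2(-0.226085, -0.472315) = -2.695150 rad = -154.421°.
λ₂ = -143.018° + -154.421° = -297.439°, normalized to (−180°, 180°] → 62.561°.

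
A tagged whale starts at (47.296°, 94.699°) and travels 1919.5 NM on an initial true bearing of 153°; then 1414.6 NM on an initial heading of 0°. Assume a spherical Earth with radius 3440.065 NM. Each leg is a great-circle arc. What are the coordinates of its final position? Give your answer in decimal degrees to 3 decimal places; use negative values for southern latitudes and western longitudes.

latitude 41.226°, longitude 109.311°

Apply the spherical direct solution leg by leg, carrying full precision between legs.
Leg 1: from (47.296°, 94.699°), δ = 1919.5/3440.065 = 0.557984 rad, θ = 153° → φ = 17.665°, λ = 109.311°.
Leg 2: from (17.665°, 109.311°), δ = 1414.6/3440.065 = 0.411213 rad, θ = 0° → φ = 41.226°, λ = 109.311°.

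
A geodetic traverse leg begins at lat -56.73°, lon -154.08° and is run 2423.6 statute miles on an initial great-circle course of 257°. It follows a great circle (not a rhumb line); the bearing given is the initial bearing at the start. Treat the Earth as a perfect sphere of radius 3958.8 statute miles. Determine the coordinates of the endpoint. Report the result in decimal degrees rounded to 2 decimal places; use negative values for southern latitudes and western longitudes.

Central angle δ = d/R = 0.612206 rad.
Start latitude φ₁ = -0.990125 rad; initial bearing θ = 4.485496 rad.
sin φ₂ = sin φ₁ cos δ + cos φ₁ sin δ cos θ = (-0.836095)(0.818382) + (0.548585)(0.574674)(-0.224951) = -0.755163
φ₂ = asin(-0.755163) = -0.855902 rad = -49.04°.
Then Δλ = atan2(-0.307178, 0.186995) = -1.023967 rad, from sin θ sin δ cos φ₁ over cos δ − sin φ₁ sin φ₂.
λ₂ = -154.08° + -58.67° = -212.75°, normalized to (−180°, 180°] → 147.25°.

latitude -49.04°, longitude 147.25°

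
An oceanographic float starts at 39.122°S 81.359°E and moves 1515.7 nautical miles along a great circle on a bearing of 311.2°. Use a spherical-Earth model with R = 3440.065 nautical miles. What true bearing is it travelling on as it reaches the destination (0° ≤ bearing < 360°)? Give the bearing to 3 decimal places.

δ = 1515.7/3440.065 = 0.440602 rad (25.2446°).
With φ₁ = -39.122° = -0.682808 rad and θ = 311.2° = 5.431465 rad:
Applying the spherical law of cosines for sides, sin φ₂ = sin φ₁ cos δ + cos φ₁ sin δ cos θ = -0.352773, so φ₂ = -20.657°.
Then Δλ = atan2(-0.248950, 0.681904) = -0.350046 rad, from sin θ sin δ cos φ₁ over cos δ − sin φ₁ sin φ₂.
λ₂ = λ₁ + Δλ = 61.303°.
The forward bearing on arrival equals the back-azimuth from the destination plus 180°.
Back-azimuth from P₂ (-20.657°, 61.303°) to P₁ (-39.122°, 81.359°), with Δλ' = λ₁ − λ₂ = 20.056°: atan2( sin Δλ' cos φ₁ , cos φ₂ sin φ₁ − sin φ₂ cos φ₁ cos Δλ' ) = 141.403°.
Final bearing = (141.403° + 180°) mod 360° = 321.403°.

final bearing 321.403°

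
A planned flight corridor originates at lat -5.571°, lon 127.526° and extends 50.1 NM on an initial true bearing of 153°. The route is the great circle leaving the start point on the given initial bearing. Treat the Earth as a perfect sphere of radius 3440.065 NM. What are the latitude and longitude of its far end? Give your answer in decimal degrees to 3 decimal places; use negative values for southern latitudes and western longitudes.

Angular distance δ = d/R = 50.1 / 3440.065 = 0.014564 rad.
With φ₁ = -5.571° = -0.097232 rad and θ = 153° = 2.670354 rad:
Applying the spherical law of cosines for sides, sin φ₂ = sin φ₁ cos δ + cos φ₁ sin δ cos θ = -0.109983, so φ₂ = -6.314°.
Δλ = atan2( sin θ sin δ cos φ₁ , cos δ − sin φ₁ sin φ₂ ) = atan2(0.006580, 0.989217) = 0.006652 rad = 0.381°.
λ₂ = λ₁ + Δλ = 127.907°.

latitude -6.314°, longitude 127.907°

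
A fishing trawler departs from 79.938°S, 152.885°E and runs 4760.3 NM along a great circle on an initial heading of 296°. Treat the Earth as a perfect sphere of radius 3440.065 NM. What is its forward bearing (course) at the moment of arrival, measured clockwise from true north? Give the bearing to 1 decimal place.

The arc subtends δ = 4760.3/3440.065 = 1.383782 rad at the centre.
With φ₁ = -79.938° = -1.395181 rad and θ = 296° = 5.166175 rad:
sin φ₂ = sin φ₁ cos δ + cos φ₁ sin δ cos θ = (-0.984619)(0.185926) + (0.174714)(0.982564)(0.438371) = -0.107812
φ₂ = asin(-0.107812) = -0.108022 rad = -6.189°.
For the longitude increment, Δλ = atan2( sin θ sin δ cos φ₁, cos δ − sin φ₁ sin φ₂ ) = atan2(-0.154294, 0.079772) = -62.660°.
λ₂ = λ₁ + Δλ = 90.225°.
The forward bearing on arrival equals the back-azimuth from the destination plus 180°.
Back-azimuth from P₂ (-6.2°, 90.2°) to P₁ (-79.9°, 152.9°), with Δλ' = λ₁ − λ₂ = 62.7°: atan2( sin Δλ' cos φ₁ , cos φ₂ sin φ₁ − sin φ₂ cos φ₁ cos Δλ' ) = 170.9°.
Final bearing = (170.9° + 180°) mod 360° = 350.9°.

final bearing 350.9°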